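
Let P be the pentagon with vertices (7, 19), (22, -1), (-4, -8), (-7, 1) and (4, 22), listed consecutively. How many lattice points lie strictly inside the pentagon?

The shoelace formula gives twice the area as |(7·(-1) − 22·19) + (22·(-8) − (-4)·(-1)) + ((-4)·1 − (-7)·(-8)) + ((-7)·22 − 4·1) + (4·19 − 7·22)| = 901, so the area is 901/2.
Summing gcd(|Δx|,|Δy|) over the edges gives the boundary count: gcd(15,20) + gcd(26,7) + gcd(3,9) + gcd(11,21) + gcd(3,3) = 5+1+3+1+3 = 13.
By Pick's theorem A = I + B/2 − 1, so I = 901/2 − 13/2 + 1 = 445.

445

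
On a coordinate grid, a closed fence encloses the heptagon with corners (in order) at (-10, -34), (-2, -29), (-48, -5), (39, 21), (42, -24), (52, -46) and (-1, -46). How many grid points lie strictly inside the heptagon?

3638

Using the shoelace formula, 2A = |[(-10)·(-29) − (-2)·(-34)] + [(-2)·(-5) − (-48)·(-29)] + [(-48)·21 − 39·(-5)] + [39·(-24) − 42·21] + [42·(-46) − 52·(-24)] + [52·(-46) − (-1)·(-46)] + [(-1)·(-34) − (-10)·(-46)]| = 7339, so the area is 3669.5.
Along each edge there are gcd(|Δx|,|Δy|)+1 lattice points, so counting each shared vertex once the boundary has gcd(8,5) + gcd(46,24) + gcd(87,26) + gcd(3,45) + gcd(10,22) + gcd(53,0) + gcd(9,12) = 1+2+1+3+2+53+3 = 65.
By Pick's theorem A = I + B/2 − 1, so I = 3669.5 − 65/2 + 1 = 3638.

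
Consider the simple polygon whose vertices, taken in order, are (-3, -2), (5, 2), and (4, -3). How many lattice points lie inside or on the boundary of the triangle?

22

Using the shoelace formula, 2A = |[(-3)·2 − 5·(-2)] + [5·(-3) − 4·2] + [4·(-2) − (-3)·(-3)]| = 36, so the area is 18.
The number of boundary lattice points is Σ gcd(|Δx|,|Δy|) = gcd(8,4) + gcd(1,5) + gcd(7,1) = 4+1+1 = 6.
Pick's theorem gives I = A − B/2 + 1 = 18 − 6/2 + 1 = 16, so the closed region contains I + B = 16 + 6 = 22 lattice points.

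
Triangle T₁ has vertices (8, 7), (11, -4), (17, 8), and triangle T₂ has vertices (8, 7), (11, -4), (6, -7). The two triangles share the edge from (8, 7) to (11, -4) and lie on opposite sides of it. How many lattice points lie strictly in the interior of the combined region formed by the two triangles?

79

The union is the simple quadrilateral with vertices (8, 7), (17, 8), (11, -4), (6, -7) in order.
By the shoelace formula, twice the signed area is |(8·8 − 17·7) + (17·(-4) − 11·8) + (11·(-7) − 6·(-4)) + (6·7 − 8·(-7))| = 166, so the area is 83.
The number of boundary lattice points is Σ gcd(|Δx|,|Δy|) = gcd(9,1) + gcd(6,12) + gcd(5,3) + gcd(2,14) = 1+6+1+2 = 10.
By Pick's theorem I = A − B/2 + 1 = 83 − 10/2 + 1 = 79.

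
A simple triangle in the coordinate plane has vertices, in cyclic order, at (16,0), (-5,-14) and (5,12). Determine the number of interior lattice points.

The shoelace formula gives twice the area as |(16·(-14) − (-5)·0) + ((-5)·12 − 5·(-14)) + (5·0 − 16·12)| = 406, so the area is 203.
Summing gcd(|Δx|,|Δy|) over the edges gives the boundary count: gcd(21,14) + gcd(10,26) + gcd(11,12) = 7+2+1 = 10.
Pick's theorem gives I = A − B/2 + 1 = 203 − 10/2 + 1 = 199.

199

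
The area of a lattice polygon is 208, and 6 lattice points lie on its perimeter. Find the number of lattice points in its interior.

206

Pick's theorem A = I + B/2 − 1 rearranges to I = A − B/2 + 1 = 208 − 6/2 + 1 = 206.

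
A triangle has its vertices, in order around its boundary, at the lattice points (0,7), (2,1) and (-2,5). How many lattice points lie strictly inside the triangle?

5

Using the shoelace formula, 2A = |(0·1 − 2·7) + (2·5 − (-2)·1) + ((-2)·7 − 0·5)| = 16, so the area is 8.
Along each edge there are gcd(|Δx|,|Δy|)+1 lattice points, so counting each shared vertex once the boundary has gcd(2,6) + gcd(4,4) + gcd(2,2) = 2+4+2 = 8.
By Pick's theorem A = I + B/2 − 1, so I = 8 − 8/2 + 1 = 5.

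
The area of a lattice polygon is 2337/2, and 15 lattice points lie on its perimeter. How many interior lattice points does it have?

From Pick's theorem, I = A − B/2 + 1 = 2337/2 − 15/2 + 1 = 1162.

1162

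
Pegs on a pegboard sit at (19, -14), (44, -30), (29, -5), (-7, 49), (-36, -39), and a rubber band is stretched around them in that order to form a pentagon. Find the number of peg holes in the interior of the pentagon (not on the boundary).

The shoelace formula gives twice the area as |[19·(-30) − 44·(-14)] + [44·(-5) − 29·(-30)] + [29·49 − (-7)·(-5)] + [(-7)·(-39) − (-36)·49] + [(-36)·(-14) − 19·(-39)]| = 5364, so the area is 2682.
Summing gcd(|Δx|,|Δy|) over the edges gives the boundary count: gcd(25,16) + gcd(15,25) + gcd(36,54) + gcd(29,88) + gcd(55,25) = 1+5+18+1+5 = 30.
By Pick's theorem A = I + B/2 − 1, so I = 2682 − 30/2 + 1 = 2668.

2668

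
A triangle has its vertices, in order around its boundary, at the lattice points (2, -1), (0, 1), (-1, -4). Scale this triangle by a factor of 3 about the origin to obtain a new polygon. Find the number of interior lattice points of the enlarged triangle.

46

By the shoelace formula, twice the signed area is |[2·1 − 0·(-1)] + [0·(-4) − (-1)·1] + [(-1)·(-1) − 2·(-4)]| = 12, so the area is 6.
Summing gcd(|Δx|,|Δy|) over the edges gives the boundary count: gcd(2,2) + gcd(1,5) + gcd(3,3) = 2+1+3 = 6.
Scaling by 3 multiplies the area by 3² = 9 (so the new area is 54) and multiplies the boundary lattice-point count by 3, giving 18.
By Pick's theorem, the interior count of the dilated polygon is 54 − 18/2 + 1 = 46.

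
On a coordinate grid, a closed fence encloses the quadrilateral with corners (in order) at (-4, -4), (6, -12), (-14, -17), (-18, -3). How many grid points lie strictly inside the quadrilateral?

197

Using the shoelace formula, 2A = |((-4)·(-12) − 6·(-4)) + (6·(-17) − (-14)·(-12)) + ((-14)·(-3) − (-18)·(-17)) + ((-18)·(-4) − (-4)·(-3))| = 402, so the area is 201.
Along each edge there are gcd(|Δx|,|Δy|)+1 lattice points, so counting each shared vertex once the boundary has gcd(10,8) + gcd(20,5) + gcd(4,14) + gcd(14,1) = 2+5+2+1 = 10.
By Pick's theorem A = I + B/2 − 1, so I = 201 − 10/2 + 1 = 197.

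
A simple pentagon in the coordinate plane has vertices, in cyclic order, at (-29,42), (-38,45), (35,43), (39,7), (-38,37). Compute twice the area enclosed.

3164

The shoelace formula gives twice the area as |((-29)·45 − (-38)·42) + ((-38)·43 − 35·45) + (35·7 − 39·43) + (39·37 − (-38)·7) + ((-38)·42 − (-29)·37)| = 3164, so the area is 1582.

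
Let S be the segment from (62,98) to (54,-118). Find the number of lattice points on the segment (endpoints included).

The number of lattice points on a segment between lattice points is gcd(|Δx|,|Δy|) + 1 = gcd(8,216) + 1 = 8 + 1 = 9.

9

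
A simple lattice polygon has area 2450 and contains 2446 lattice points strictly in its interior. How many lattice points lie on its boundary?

10

Pick's theorem gives A = I + B/2 − 1, so B = 2(A − I + 1) = 2(2450 − 2446 + 1) = 10.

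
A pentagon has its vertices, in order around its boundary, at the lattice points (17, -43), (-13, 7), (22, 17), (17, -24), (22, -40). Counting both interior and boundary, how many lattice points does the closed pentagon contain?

1035

By the shoelace formula, twice the signed area is |[17·7 − (-13)·(-43)] + [(-13)·17 − 22·7] + [22·(-24) − 17·17] + [17·(-40) − 22·(-24)] + [22·(-43) − 17·(-40)]| = 2050, so the area is 1025.
Summing gcd(|Δx|,|Δy|) over the edges gives the boundary count: gcd(30,50) + gcd(35,10) + gcd(5,41) + gcd(5,16) + gcd(5,3) = 10+5+1+1+1 = 18.
Pick's theorem gives I = A − B/2 + 1 = 1025 − 18/2 + 1 = 1017, so the closed region contains I + B = 1017 + 18 = 1035 lattice points.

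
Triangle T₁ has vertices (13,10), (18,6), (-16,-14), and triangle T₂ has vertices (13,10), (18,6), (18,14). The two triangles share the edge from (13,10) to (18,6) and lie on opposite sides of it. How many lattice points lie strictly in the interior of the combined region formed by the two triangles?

The union is the simple quadrilateral with vertices (13,10), (-16,-14), (18,6), (18,14) in order.
The shoelace formula gives twice the area as |(13·(-14) − (-16)·10) + ((-16)·6 − 18·(-14)) + (18·14 − 18·6) + (18·10 − 13·14)| = 276, so the area is 138.
Summing gcd(|Δx|,|Δy|) over the edges gives the boundary count: gcd(29,24) + gcd(34,20) + gcd(0,8) + gcd(5,4) = 1+2+8+1 = 12.
By Pick's theorem I = A − B/2 + 1 = 138 − 12/2 + 1 = 133.

133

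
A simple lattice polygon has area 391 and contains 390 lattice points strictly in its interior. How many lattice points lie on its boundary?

4

Pick's theorem gives A = I + B/2 − 1, so B = 2(A − I + 1) = 2(391 − 390 + 1) = 4.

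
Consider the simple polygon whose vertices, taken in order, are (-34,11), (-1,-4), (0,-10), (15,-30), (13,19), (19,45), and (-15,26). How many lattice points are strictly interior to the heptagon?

1541

Using the shoelace formula, 2A = |((-34)·(-4) − (-1)·11) + ((-1)·(-10) − 0·(-4)) + (0·(-30) − 15·(-10)) + (15·19 − 13·(-30)) + (13·45 − 19·19) + (19·26 − (-15)·45) + ((-15)·11 − (-34)·26)| = 3094, so the area is 1547.
Summing gcd(|Δx|,|Δy|) over the edges gives the boundary count: gcd(33,15) + gcd(1,6) + gcd(15,20) + gcd(2,49) + gcd(6,26) + gcd(34,19) + gcd(19,15) = 3+1+5+1+2+1+1 = 14.
Pick's theorem gives I = A − B/2 + 1 = 1547 − 14/2 + 1 = 1541.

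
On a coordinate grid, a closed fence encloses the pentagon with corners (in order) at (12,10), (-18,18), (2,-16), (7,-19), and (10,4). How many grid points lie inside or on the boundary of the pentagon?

By the shoelace formula, twice the signed area is |[12·18 − (-18)·10] + [(-18)·(-16) − 2·18] + [2·(-19) − 7·(-16)] + [7·4 − 10·(-19)] + [10·10 − 12·4]| = 992, so the area is 496.
Summing gcd(|Δx|,|Δy|) over the edges gives the boundary count: gcd(30,8) + gcd(20,34) + gcd(5,3) + gcd(3,23) + gcd(2,6) = 2+2+1+1+2 = 8.
Pick's theorem gives I = A − B/2 + 1 = 496 − 8/2 + 1 = 493, so the closed region contains I + B = 493 + 8 = 501 lattice points.

501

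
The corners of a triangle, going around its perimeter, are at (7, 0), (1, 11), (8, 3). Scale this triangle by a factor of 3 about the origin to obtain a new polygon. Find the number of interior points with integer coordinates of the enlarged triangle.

127

The shoelace formula gives twice the area as |(7·11 − 1·0) + (1·3 − 8·11) + (8·0 − 7·3)| = 29, so the area is 29/2.
Summing gcd(|Δx|,|Δy|) over the edges gives the boundary count: gcd(6,11) + gcd(7,8) + gcd(1,3) = 1+1+1 = 3.
Scaling by 3 multiplies the area by 3² = 9 (so the new area is 261/2) and multiplies the boundary lattice-point count by 3, giving 9.
By Pick's theorem, the interior count of the dilated polygon is 261/2 − 9/2 + 1 = 127.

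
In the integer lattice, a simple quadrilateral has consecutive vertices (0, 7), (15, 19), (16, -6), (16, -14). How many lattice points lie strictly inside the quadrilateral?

252

The shoelace formula gives twice the area as |[0·19 − 15·7] + [15·(-6) − 16·19] + [16·(-14) − 16·(-6)] + [16·7 − 0·(-14)]| = 515, so the area is 515/2.
Summing gcd(|Δx|,|Δy|) over the edges gives the boundary count: gcd(15,12) + gcd(1,25) + gcd(0,8) + gcd(16,21) = 3+1+8+1 = 13.
Pick's theorem gives I = A − B/2 + 1 = 515/2 − 13/2 + 1 = 252.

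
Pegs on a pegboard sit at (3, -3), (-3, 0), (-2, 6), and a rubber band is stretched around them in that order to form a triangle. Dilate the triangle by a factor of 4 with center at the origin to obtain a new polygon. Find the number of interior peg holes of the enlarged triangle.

Using the shoelace formula, 2A = |(3·0 − (-3)·(-3)) + ((-3)·6 − (-2)·0) + ((-2)·(-3) − 3·6)| = 39, so the area is 39/2.
The number of boundary lattice points is Σ gcd(|Δx|,|Δy|) = gcd(6,3) + gcd(1,6) + gcd(5,9) = 3+1+1 = 5.
Scaling by 4 multiplies the area by 4² = 16 (so the new area is 312) and multiplies the boundary lattice-point count by 4, giving 20.
By Pick's theorem, the interior count of the dilated polygon is 312 − 20/2 + 1 = 303.

303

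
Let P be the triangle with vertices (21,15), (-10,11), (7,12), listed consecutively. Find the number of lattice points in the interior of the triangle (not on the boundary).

The shoelace formula gives twice the area as |[21·11 − (-10)·15] + [(-10)·12 − 7·11] + [7·15 − 21·12]| = 37, so the area is 18.5.
Summing gcd(|Δx|,|Δy|) over the edges gives the boundary count: gcd(31,4) + gcd(17,1) + gcd(14,3) = 1+1+1 = 3.
Pick's theorem gives I = A − B/2 + 1 = 18.5 − 3/2 + 1 = 18.

18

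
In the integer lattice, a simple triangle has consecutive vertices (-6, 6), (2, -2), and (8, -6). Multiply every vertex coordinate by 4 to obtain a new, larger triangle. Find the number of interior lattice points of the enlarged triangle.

Using the shoelace formula, 2A = |((-6)·(-2) − 2·6) + (2·(-6) − 8·(-2)) + (8·6 − (-6)·(-6))| = 16, so the area is 8.
Summing gcd(|Δx|,|Δy|) over the edges gives the boundary count: gcd(8,8) + gcd(6,4) + gcd(14,12) = 8+2+2 = 12.
Scaling by 4 multiplies the area by 4² = 16 (so the new area is 128) and multiplies the boundary lattice-point count by 4, giving 48.
By Pick's theorem, the interior count of the dilated polygon is 128 − 48/2 + 1 = 105.

105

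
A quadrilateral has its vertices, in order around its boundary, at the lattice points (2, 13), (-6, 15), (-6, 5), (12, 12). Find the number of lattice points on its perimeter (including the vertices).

Along each edge there are gcd(|Δx|,|Δy|)+1 lattice points, so counting each shared vertex once the boundary has gcd(8,2) + gcd(0,10) + gcd(18,7) + gcd(10,1) = 2+10+1+1 = 14.

14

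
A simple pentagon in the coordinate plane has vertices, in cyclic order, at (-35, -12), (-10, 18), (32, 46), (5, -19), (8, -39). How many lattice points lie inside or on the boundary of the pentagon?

By the shoelace formula, twice the signed area is |[(-35)·18 − (-10)·(-12)] + [(-10)·46 − 32·18] + [32·(-19) − 5·46] + [5·(-39) − 8·(-19)] + [8·(-12) − (-35)·(-39)]| = 4128, so the area is 2064.
Along each edge there are gcd(|Δx|,|Δy|)+1 lattice points, so counting each shared vertex once the boundary has gcd(25,30) + gcd(42,28) + gcd(27,65) + gcd(3,20) + gcd(43,27) = 5+14+1+1+1 = 22.
Pick's theorem gives I = A − B/2 + 1 = 2064 − 22/2 + 1 = 2054, so the closed region contains I + B = 2054 + 22 = 2076 lattice points.

2076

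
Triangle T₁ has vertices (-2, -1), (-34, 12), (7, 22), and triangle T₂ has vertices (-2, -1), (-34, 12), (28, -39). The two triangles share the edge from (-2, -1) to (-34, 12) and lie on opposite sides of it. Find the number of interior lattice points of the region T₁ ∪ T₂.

838

The union is the simple quadrilateral with vertices (-2, -1), (7, 22), (-34, 12), (28, -39) in order.
By the shoelace formula, twice the signed area is |((-2)·22 − 7·(-1)) + (7·12 − (-34)·22) + ((-34)·(-39) − 28·12) + (28·(-1) − (-2)·(-39))| = 1679, so the area is 839.5.
Along each edge there are gcd(|Δx|,|Δy|)+1 lattice points, so counting each shared vertex once the boundary has gcd(9,23) + gcd(41,10) + gcd(62,51) + gcd(30,38) = 1+1+1+2 = 5.
By Pick's theorem I = A − B/2 + 1 = 839.5 − 5/2 + 1 = 838.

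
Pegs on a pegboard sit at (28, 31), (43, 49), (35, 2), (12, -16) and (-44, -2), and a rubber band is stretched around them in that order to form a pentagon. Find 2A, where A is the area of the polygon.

Using the shoelace formula, 2A = |[28·49 − 43·31] + [43·2 − 35·49] + [35·(-16) − 12·2] + [12·(-2) − (-44)·(-16)] + [(-44)·31 − 28·(-2)]| = 4210, so the area is 2105.

4210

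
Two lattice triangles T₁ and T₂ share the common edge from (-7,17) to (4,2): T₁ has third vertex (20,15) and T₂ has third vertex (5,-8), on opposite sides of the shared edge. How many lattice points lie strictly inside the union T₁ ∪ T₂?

238

The union is the simple quadrilateral with vertices (-7,17), (20,15), (4,2), (5,-8) in order.
Using the shoelace formula, 2A = |((-7)·15 − 20·17) + (20·2 − 4·15) + (4·(-8) − 5·2) + (5·17 − (-7)·(-8))| = 478, so the area is 239.
Summing gcd(|Δx|,|Δy|) over the edges gives the boundary count: gcd(27,2) + gcd(16,13) + gcd(1,10) + gcd(12,25) = 1+1+1+1 = 4.
By Pick's theorem I = A − B/2 + 1 = 239 − 4/2 + 1 = 238.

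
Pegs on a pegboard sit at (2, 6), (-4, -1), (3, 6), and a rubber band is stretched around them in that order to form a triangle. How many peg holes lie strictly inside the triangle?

0

Using the shoelace formula, 2A = |[2·(-1) − (-4)·6] + [(-4)·6 − 3·(-1)] + [3·6 − 2·6]| = 7, so the area is 3.5.
Summing gcd(|Δx|,|Δy|) over the edges gives the boundary count: gcd(6,7) + gcd(7,7) + gcd(1,0) = 1+7+1 = 9.
Pick's theorem gives I = A − B/2 + 1 = 3.5 − 9/2 + 1 = 0.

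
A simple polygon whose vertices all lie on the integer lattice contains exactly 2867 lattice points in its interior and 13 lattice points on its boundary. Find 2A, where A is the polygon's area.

5745

By Pick's theorem, A = I + B/2 − 1 = 2867 + 13/2 − 1 = 5745/2.
Hence 2A = 5745.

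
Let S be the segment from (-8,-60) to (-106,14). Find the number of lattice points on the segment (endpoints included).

3

The number of lattice points on a segment between lattice points is gcd(|Δx|,|Δy|) + 1 = gcd(98,74) + 1 = 2 + 1 = 3.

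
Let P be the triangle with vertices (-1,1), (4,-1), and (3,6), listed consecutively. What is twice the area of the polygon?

33

The shoelace formula gives twice the area as |((-1)·(-1) − 4·1) + (4·6 − 3·(-1)) + (3·1 − (-1)·6)| = 33, so the area is 33/2.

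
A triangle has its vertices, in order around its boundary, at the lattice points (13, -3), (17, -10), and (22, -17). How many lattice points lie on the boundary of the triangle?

Along each edge there are gcd(|Δx|,|Δy|)+1 lattice points, so counting each shared vertex once the boundary has gcd(4,7) + gcd(5,7) + gcd(9,14) = 1+1+1 = 3.

3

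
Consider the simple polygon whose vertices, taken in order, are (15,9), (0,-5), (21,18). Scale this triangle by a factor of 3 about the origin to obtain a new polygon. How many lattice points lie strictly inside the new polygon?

223

Using the shoelace formula, 2A = |(15·(-5) − 0·9) + (0·18 − 21·(-5)) + (21·9 − 15·18)| = 51, so the area is 25.5.
The number of boundary lattice points is Σ gcd(|Δx|,|Δy|) = gcd(15,14) + gcd(21,23) + gcd(6,9) = 1+1+3 = 5.
Scaling by 3 multiplies the area by 3² = 9 (so the new area is 229.5) and multiplies the boundary lattice-point count by 3, giving 15.
By Pick's theorem, the interior count of the dilated polygon is 229.5 − 15/2 + 1 = 223.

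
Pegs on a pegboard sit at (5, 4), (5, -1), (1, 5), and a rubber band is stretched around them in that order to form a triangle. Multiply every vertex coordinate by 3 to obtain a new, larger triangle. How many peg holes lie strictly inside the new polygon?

By the shoelace formula, twice the signed area is |(5·(-1) − 5·4) + (5·5 − 1·(-1)) + (1·4 − 5·5)| = 20, so the area is 10.
The number of boundary lattice points is Σ gcd(|Δx|,|Δy|) = gcd(0,5) + gcd(4,6) + gcd(4,1) = 5+2+1 = 8.
Scaling by 3 multiplies the area by 3² = 9 (so the new area is 90) and multiplies the boundary lattice-point count by 3, giving 24.
By Pick's theorem, the interior count of the dilated polygon is 90 − 24/2 + 1 = 79.

79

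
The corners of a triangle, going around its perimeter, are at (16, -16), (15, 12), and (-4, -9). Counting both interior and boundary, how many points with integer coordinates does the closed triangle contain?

279

Using the shoelace formula, 2A = |(16·12 − 15·(-16)) + (15·(-9) − (-4)·12) + ((-4)·(-16) − 16·(-9))| = 553, so the area is 553/2.
Along each edge there are gcd(|Δx|,|Δy|)+1 lattice points, so counting each shared vertex once the boundary has gcd(1,28) + gcd(19,21) + gcd(20,7) = 1+1+1 = 3.
Pick's theorem gives I = A − B/2 + 1 = 553/2 − 3/2 + 1 = 276, so the closed region contains I + B = 276 + 3 = 279 lattice points.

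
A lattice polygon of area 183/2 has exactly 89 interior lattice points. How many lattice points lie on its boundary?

Pick's theorem gives A = I + B/2 − 1, so B = 2(A − I + 1) = 2(183/2 − 89 + 1) = 7.

7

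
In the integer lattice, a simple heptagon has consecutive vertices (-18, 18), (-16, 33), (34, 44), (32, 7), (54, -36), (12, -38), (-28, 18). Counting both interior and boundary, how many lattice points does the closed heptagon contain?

Using the shoelace formula, 2A = |((-18)·33 − (-16)·18) + ((-16)·44 − 34·33) + (34·7 − 32·44) + (32·(-36) − 54·7) + (54·(-38) − 12·(-36)) + (12·18 − (-28)·(-38)) + ((-28)·18 − (-18)·18)| = 7480, so the area is 3740.
Along each edge there are gcd(|Δx|,|Δy|)+1 lattice points, so counting each shared vertex once the boundary has gcd(2,15) + gcd(50,11) + gcd(2,37) + gcd(22,43) + gcd(42,2) + gcd(40,56) + gcd(10,0) = 1+1+1+1+2+8+10 = 24.
Pick's theorem gives I = A − B/2 + 1 = 3740 − 24/2 + 1 = 3729, so the closed region contains I + B = 3729 + 24 = 3753 lattice points.

3753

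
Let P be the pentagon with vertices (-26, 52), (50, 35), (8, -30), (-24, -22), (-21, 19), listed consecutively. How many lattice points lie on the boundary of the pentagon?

12

Along each edge there are gcd(|Δx|,|Δy|)+1 lattice points, so counting each shared vertex once the boundary has gcd(76,17) + gcd(42,65) + gcd(32,8) + gcd(3,41) + gcd(5,33) = 1+1+8+1+1 = 12.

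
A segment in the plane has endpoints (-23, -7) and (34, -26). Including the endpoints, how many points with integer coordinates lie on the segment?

The number of lattice points on a segment between lattice points is gcd(|Δx|,|Δy|) + 1 = gcd(57,19) + 1 = 19 + 1 = 20.

20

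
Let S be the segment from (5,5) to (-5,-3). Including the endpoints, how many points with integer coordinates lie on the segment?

The number of lattice points on a segment between lattice points is gcd(|Δx|,|Δy|) + 1 = gcd(10,8) + 1 = 2 + 1 = 3.

3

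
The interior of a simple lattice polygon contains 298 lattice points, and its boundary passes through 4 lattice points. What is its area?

299

By Pick's theorem, A = I + B/2 − 1 = 298 + 4/2 − 1 = 299.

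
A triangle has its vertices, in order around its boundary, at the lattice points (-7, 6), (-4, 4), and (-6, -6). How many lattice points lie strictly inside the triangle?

The shoelace formula gives twice the area as |((-7)·4 − (-4)·6) + ((-4)·(-6) − (-6)·4) + ((-6)·6 − (-7)·(-6))| = 34, so the area is 17.
The number of boundary lattice points is Σ gcd(|Δx|,|Δy|) = gcd(3,2) + gcd(2,10) + gcd(1,12) = 1+2+1 = 4.
By Pick's theorem A = I + B/2 − 1, so I = 17 − 4/2 + 1 = 16.

16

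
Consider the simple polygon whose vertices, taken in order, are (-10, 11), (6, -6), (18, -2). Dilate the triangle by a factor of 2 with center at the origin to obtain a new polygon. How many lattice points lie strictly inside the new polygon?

The shoelace formula gives twice the area as |[(-10)·(-6) − 6·11] + [6·(-2) − 18·(-6)] + [18·11 − (-10)·(-2)]| = 268, so the area is 134.
Summing gcd(|Δx|,|Δy|) over the edges gives the boundary count: gcd(16,17) + gcd(12,4) + gcd(28,13) = 1+4+1 = 6.
Scaling by 2 multiplies the area by 2² = 4 (so the new area is 536) and multiplies the boundary lattice-point count by 2, giving 12.
By Pick's theorem, the interior count of the dilated polygon is 536 − 12/2 + 1 = 531.

531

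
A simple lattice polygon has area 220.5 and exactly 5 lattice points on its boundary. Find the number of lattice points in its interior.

219

From Pick's theorem, I = A − B/2 + 1 = 220.5 − 5/2 + 1 = 219.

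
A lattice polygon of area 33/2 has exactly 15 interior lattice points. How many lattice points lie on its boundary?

5

Pick's theorem gives A = I + B/2 − 1, so B = 2(A − I + 1) = 2(33/2 − 15 + 1) = 5.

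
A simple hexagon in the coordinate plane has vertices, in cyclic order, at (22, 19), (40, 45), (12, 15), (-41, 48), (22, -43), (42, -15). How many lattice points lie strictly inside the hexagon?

2388

The shoelace formula gives twice the area as |(22·45 − 40·19) + (40·15 − 12·45) + (12·48 − (-41)·15) + ((-41)·(-43) − 22·48) + (22·(-15) − 42·(-43)) + (42·19 − 22·(-15))| = 4792, so the area is 2396.
Summing gcd(|Δx|,|Δy|) over the edges gives the boundary count: gcd(18,26) + gcd(28,30) + gcd(53,33) + gcd(63,91) + gcd(20,28) + gcd(20,34) = 2+2+1+7+4+2 = 18.
Pick's theorem gives I = A − B/2 + 1 = 2396 − 18/2 + 1 = 2388.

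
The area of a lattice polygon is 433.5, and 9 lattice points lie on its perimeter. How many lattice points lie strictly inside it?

Pick's theorem A = I + B/2 − 1 rearranges to I = A − B/2 + 1 = 433.5 − 9/2 + 1 = 430.

430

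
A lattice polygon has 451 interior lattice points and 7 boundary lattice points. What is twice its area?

907

Pick's theorem states A = I + B/2 − 1, so A = 451 + 7/2 − 1 = 907/2.
Hence 2A = 907.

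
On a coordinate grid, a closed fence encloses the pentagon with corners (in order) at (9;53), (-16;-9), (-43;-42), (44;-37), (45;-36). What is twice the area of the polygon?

7281

Using the shoelace formula, 2A = |[9·(-9) − (-16)·53] + [(-16)·(-42) − (-43)·(-9)] + [(-43)·(-37) − 44·(-42)] + [44·(-36) − 45·(-37)] + [45·53 − 9·(-36)]| = 7281, so the area is 3640.5.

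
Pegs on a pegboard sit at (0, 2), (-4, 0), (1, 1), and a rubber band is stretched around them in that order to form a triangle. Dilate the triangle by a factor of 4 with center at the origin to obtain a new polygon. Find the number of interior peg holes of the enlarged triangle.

Using the shoelace formula, 2A = |[0·0 − (-4)·2] + [(-4)·1 − 1·0] + [1·2 − 0·1]| = 6, so the area is 3.
Along each edge there are gcd(|Δx|,|Δy|)+1 lattice points, so counting each shared vertex once the boundary has gcd(4,2) + gcd(5,1) + gcd(1,1) = 2+1+1 = 4.
Scaling by 4 multiplies the area by 4² = 16 (so the new area is 48) and multiplies the boundary lattice-point count by 4, giving 16.
By Pick's theorem, the interior count of the dilated polygon is 48 − 16/2 + 1 = 41.

41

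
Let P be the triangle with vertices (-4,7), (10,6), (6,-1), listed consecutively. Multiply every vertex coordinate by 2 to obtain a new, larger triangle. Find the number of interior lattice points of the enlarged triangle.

Using the shoelace formula, 2A = |[(-4)·6 − 10·7] + [10·(-1) − 6·6] + [6·7 − (-4)·(-1)]| = 102, so the area is 51.
Along each edge there are gcd(|Δx|,|Δy|)+1 lattice points, so counting each shared vertex once the boundary has gcd(14,1) + gcd(4,7) + gcd(10,8) = 1+1+2 = 4.
Scaling by 2 multiplies the area by 2² = 4 (so the new area is 204) and multiplies the boundary lattice-point count by 2, giving 8.
By Pick's theorem, the interior count of the dilated polygon is 204 − 8/2 + 1 = 201.

201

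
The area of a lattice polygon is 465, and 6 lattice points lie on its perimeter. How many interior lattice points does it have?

From Pick's theorem, I = A − B/2 + 1 = 465 − 6/2 + 1 = 463.

463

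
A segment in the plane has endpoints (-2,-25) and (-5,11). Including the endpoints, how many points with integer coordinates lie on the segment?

The number of lattice points on a segment between lattice points is gcd(|Δx|,|Δy|) + 1 = gcd(3,36) + 1 = 3 + 1 = 4.

4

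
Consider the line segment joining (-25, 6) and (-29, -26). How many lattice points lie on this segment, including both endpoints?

5

The number of lattice points on a segment between lattice points is gcd(|Δx|,|Δy|) + 1 = gcd(4,32) + 1 = 4 + 1 = 5.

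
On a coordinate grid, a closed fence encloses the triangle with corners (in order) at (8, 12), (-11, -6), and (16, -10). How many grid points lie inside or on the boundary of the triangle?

284

The shoelace formula gives twice the area as |[8·(-6) − (-11)·12] + [(-11)·(-10) − 16·(-6)] + [16·12 − 8·(-10)]| = 562, so the area is 281.
The number of boundary lattice points is Σ gcd(|Δx|,|Δy|) = gcd(19,18) + gcd(27,4) + gcd(8,22) = 1+1+2 = 4.
Pick's theorem gives I = A − B/2 + 1 = 281 − 4/2 + 1 = 280, so the closed region contains I + B = 280 + 4 = 284 lattice points.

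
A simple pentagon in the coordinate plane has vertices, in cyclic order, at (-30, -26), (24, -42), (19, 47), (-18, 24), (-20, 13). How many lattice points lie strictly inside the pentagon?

Using the shoelace formula, 2A = |((-30)·(-42) − 24·(-26)) + (24·47 − 19·(-42)) + (19·24 − (-18)·47) + ((-18)·13 − (-20)·24) + ((-20)·(-26) − (-30)·13)| = 6268, so the area is 3134.
Along each edge there are gcd(|Δx|,|Δy|)+1 lattice points, so counting each shared vertex once the boundary has gcd(54,16) + gcd(5,89) + gcd(37,23) + gcd(2,11) + gcd(10,39) = 2+1+1+1+1 = 6.
Pick's theorem gives I = A − B/2 + 1 = 3134 − 6/2 + 1 = 3132.

3132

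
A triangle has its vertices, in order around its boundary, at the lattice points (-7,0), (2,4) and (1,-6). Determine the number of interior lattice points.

Using the shoelace formula, 2A = |((-7)·4 − 2·0) + (2·(-6) − 1·4) + (1·0 − (-7)·(-6))| = 86, so the area is 43.
Summing gcd(|Δx|,|Δy|) over the edges gives the boundary count: gcd(9,4) + gcd(1,10) + gcd(8,6) = 1+1+2 = 4.
Pick's theorem gives I = A − B/2 + 1 = 43 − 4/2 + 1 = 42.

42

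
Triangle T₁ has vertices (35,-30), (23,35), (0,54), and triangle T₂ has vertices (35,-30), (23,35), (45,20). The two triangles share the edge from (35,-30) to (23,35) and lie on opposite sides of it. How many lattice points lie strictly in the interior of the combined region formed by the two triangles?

The union is the simple quadrilateral with vertices (35,-30), (0,54), (23,35), (45,20) in order.
Using the shoelace formula, 2A = |[35·54 − 0·(-30)] + [0·35 − 23·54] + [23·20 − 45·35] + [45·(-30) − 35·20]| = 2517, so the area is 1258.5.
Summing gcd(|Δx|,|Δy|) over the edges gives the boundary count: gcd(35,84) + gcd(23,19) + gcd(22,15) + gcd(10,50) = 7+1+1+10 = 19.
By Pick's theorem I = A − B/2 + 1 = 1258.5 − 19/2 + 1 = 1250.

1250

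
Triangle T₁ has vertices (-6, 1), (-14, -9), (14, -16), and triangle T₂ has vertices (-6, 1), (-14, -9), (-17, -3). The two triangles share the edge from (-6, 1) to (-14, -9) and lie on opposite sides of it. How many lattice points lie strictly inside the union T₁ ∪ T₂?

The union is the simple quadrilateral with vertices (-6, 1), (14, -16), (-14, -9), (-17, -3) in order.
Using the shoelace formula, 2A = |((-6)·(-16) − 14·1) + (14·(-9) − (-14)·(-16)) + ((-14)·(-3) − (-17)·(-9)) + ((-17)·1 − (-6)·(-3))| = 414, so the area is 207.
Along each edge there are gcd(|Δx|,|Δy|)+1 lattice points, so counting each shared vertex once the boundary has gcd(20,17) + gcd(28,7) + gcd(3,6) + gcd(11,4) = 1+7+3+1 = 12.
By Pick's theorem I = A − B/2 + 1 = 207 − 12/2 + 1 = 202.

202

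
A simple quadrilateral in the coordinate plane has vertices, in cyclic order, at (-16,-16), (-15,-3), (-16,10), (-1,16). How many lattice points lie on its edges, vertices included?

Along each edge there are gcd(|Δx|,|Δy|)+1 lattice points, so counting each shared vertex once the boundary has gcd(1,13) + gcd(1,13) + gcd(15,6) + gcd(15,32) = 1+1+3+1 = 6.

6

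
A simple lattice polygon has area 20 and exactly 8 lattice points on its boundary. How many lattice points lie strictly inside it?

Pick's theorem A = I + B/2 − 1 rearranges to I = A − B/2 + 1 = 20 − 8/2 + 1 = 17.

17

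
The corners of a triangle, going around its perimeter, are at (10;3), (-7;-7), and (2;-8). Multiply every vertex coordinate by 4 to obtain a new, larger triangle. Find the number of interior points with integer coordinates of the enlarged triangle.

The shoelace formula gives twice the area as |[10·(-7) − (-7)·3] + [(-7)·(-8) − 2·(-7)] + [2·3 − 10·(-8)]| = 107, so the area is 53.5.
Summing gcd(|Δx|,|Δy|) over the edges gives the boundary count: gcd(17,10) + gcd(9,1) + gcd(8,11) = 1+1+1 = 3.
Scaling by 4 multiplies the area by 4² = 16 (so the new area is 856) and multiplies the boundary lattice-point count by 4, giving 12.
By Pick's theorem, the interior count of the dilated polygon is 856 − 12/2 + 1 = 851.

851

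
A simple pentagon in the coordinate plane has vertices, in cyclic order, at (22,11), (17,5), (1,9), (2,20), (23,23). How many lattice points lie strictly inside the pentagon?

Using the shoelace formula, 2A = |[22·5 − 17·11] + [17·9 − 1·5] + [1·20 − 2·9] + [2·23 − 23·20] + [23·11 − 22·23]| = 594, so the area is 297.
Summing gcd(|Δx|,|Δy|) over the edges gives the boundary count: gcd(5,6) + gcd(16,4) + gcd(1,11) + gcd(21,3) + gcd(1,12) = 1+4+1+3+1 = 10.
Pick's theorem gives I = A − B/2 + 1 = 297 − 10/2 + 1 = 293.

293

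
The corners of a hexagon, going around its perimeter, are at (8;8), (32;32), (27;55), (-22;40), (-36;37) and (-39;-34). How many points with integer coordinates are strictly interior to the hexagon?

3206

Using the shoelace formula, 2A = |[8·32 − 32·8] + [32·55 − 27·32] + [27·40 − (-22)·55] + [(-22)·37 − (-36)·40] + [(-36)·(-34) − (-39)·37] + [(-39)·8 − 8·(-34)]| = 6439, so the area is 6439/2.
Along each edge there are gcd(|Δx|,|Δy|)+1 lattice points, so counting each shared vertex once the boundary has gcd(24,24) + gcd(5,23) + gcd(49,15) + gcd(14,3) + gcd(3,71) + gcd(47,42) = 24+1+1+1+1+1 = 29.
By Pick's theorem A = I + B/2 − 1, so I = 6439/2 − 29/2 + 1 = 3206.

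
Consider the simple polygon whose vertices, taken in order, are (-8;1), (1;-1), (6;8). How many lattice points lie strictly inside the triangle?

Using the shoelace formula, 2A = |[(-8)·(-1) − 1·1] + [1·8 − 6·(-1)] + [6·1 − (-8)·8]| = 91, so the area is 45.5.
Along each edge there are gcd(|Δx|,|Δy|)+1 lattice points, so counting each shared vertex once the boundary has gcd(9,2) + gcd(5,9) + gcd(14,7) = 1+1+7 = 9.
Pick's theorem gives I = A − B/2 + 1 = 45.5 − 9/2 + 1 = 42.

42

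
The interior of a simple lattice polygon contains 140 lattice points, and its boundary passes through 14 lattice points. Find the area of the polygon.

By Pick's theorem, A = I + B/2 − 1 = 140 + 14/2 − 1 = 146.

146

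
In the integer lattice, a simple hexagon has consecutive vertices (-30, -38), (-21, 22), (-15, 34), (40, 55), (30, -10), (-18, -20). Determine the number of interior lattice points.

3376

The shoelace formula gives twice the area as |[(-30)·22 − (-21)·(-38)] + [(-21)·34 − (-15)·22] + [(-15)·55 − 40·34] + [40·(-10) − 30·55] + [30·(-20) − (-18)·(-10)] + [(-18)·(-38) − (-30)·(-20)]| = 6773, so the area is 3386.5.
The number of boundary lattice points is Σ gcd(|Δx|,|Δy|) = gcd(9,60) + gcd(6,12) + gcd(55,21) + gcd(10,65) + gcd(48,10) + gcd(12,18) = 3+6+1+5+2+6 = 23.
By Pick's theorem A = I + B/2 − 1, so I = 3386.5 − 23/2 + 1 = 3376.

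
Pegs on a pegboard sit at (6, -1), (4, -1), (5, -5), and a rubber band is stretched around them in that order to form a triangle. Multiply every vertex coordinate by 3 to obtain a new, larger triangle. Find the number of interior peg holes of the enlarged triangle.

The shoelace formula gives twice the area as |(6·(-1) − 4·(-1)) + (4·(-5) − 5·(-1)) + (5·(-1) − 6·(-5))| = 8, so the area is 4.
The number of boundary lattice points is Σ gcd(|Δx|,|Δy|) = gcd(2,0) + gcd(1,4) + gcd(1,4) = 2+1+1 = 4.
Scaling by 3 multiplies the area by 3² = 9 (so the new area is 36) and multiplies the boundary lattice-point count by 3, giving 12.
By Pick's theorem, the interior count of the dilated polygon is 36 − 12/2 + 1 = 31.

31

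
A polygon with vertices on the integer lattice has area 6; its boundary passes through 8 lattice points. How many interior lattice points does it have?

From Pick's theorem, I = A − B/2 + 1 = 6 − 8/2 + 1 = 3.

3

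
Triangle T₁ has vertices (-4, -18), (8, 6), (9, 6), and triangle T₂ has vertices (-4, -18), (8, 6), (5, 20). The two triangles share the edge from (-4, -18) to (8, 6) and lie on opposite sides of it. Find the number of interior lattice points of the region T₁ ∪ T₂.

The union is the simple quadrilateral with vertices (-4, -18), (9, 6), (8, 6), (5, 20) in order.
The shoelace formula gives twice the area as |((-4)·6 − 9·(-18)) + (9·6 − 8·6) + (8·20 − 5·6) + (5·(-18) − (-4)·20)| = 264, so the area is 132.
Along each edge there are gcd(|Δx|,|Δy|)+1 lattice points, so counting each shared vertex once the boundary has gcd(13,24) + gcd(1,0) + gcd(3,14) + gcd(9,38) = 1+1+1+1 = 4.
By Pick's theorem I = A − B/2 + 1 = 132 − 4/2 + 1 = 131.

131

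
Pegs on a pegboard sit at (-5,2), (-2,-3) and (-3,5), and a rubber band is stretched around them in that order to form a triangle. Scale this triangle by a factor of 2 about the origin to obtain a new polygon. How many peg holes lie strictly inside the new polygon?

36

The shoelace formula gives twice the area as |((-5)·(-3) − (-2)·2) + ((-2)·5 − (-3)·(-3)) + ((-3)·2 − (-5)·5)| = 19, so the area is 19/2.
Along each edge there are gcd(|Δx|,|Δy|)+1 lattice points, so counting each shared vertex once the boundary has gcd(3,5) + gcd(1,8) + gcd(2,3) = 1+1+1 = 3.
Scaling by 2 multiplies the area by 2² = 4 (so the new area is 38) and multiplies the boundary lattice-point count by 2, giving 6.
By Pick's theorem, the interior count of the dilated polygon is 38 − 6/2 + 1 = 36.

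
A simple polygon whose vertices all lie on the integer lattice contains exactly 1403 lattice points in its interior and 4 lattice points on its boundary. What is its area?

1404

By Pick's theorem, A = I + B/2 − 1 = 1403 + 4/2 − 1 = 1404.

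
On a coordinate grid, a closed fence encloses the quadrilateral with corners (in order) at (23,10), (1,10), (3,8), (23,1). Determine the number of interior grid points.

By the shoelace formula, twice the signed area is |[23·10 − 1·10] + [1·8 − 3·10] + [3·1 − 23·8] + [23·10 − 23·1]| = 224, so the area is 112.
Summing gcd(|Δx|,|Δy|) over the edges gives the boundary count: gcd(22,0) + gcd(2,2) + gcd(20,7) + gcd(0,9) = 22+2+1+9 = 34.
By Pick's theorem A = I + B/2 − 1, so I = 112 − 34/2 + 1 = 96.

96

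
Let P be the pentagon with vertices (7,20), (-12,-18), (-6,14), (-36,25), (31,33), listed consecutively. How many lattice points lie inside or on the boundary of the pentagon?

704

By the shoelace formula, twice the signed area is |[7·(-18) − (-12)·20] + [(-12)·14 − (-6)·(-18)] + [(-6)·25 − (-36)·14] + [(-36)·33 − 31·25] + [31·20 − 7·33]| = 1382, so the area is 691.
The number of boundary lattice points is Σ gcd(|Δx|,|Δy|) = gcd(19,38) + gcd(6,32) + gcd(30,11) + gcd(67,8) + gcd(24,13) = 19+2+1+1+1 = 24.
Pick's theorem gives I = A − B/2 + 1 = 691 − 24/2 + 1 = 680, so the closed region contains I + B = 680 + 24 = 704 lattice points.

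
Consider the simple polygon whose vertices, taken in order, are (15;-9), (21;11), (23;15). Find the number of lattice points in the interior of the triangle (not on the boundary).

Using the shoelace formula, 2A = |[15·11 − 21·(-9)] + [21·15 − 23·11] + [23·(-9) − 15·15]| = 16, so the area is 8.
Summing gcd(|Δx|,|Δy|) over the edges gives the boundary count: gcd(6,20) + gcd(2,4) + gcd(8,24) = 2+2+8 = 12.
Pick's theorem gives I = A − B/2 + 1 = 8 − 12/2 + 1 = 3.

3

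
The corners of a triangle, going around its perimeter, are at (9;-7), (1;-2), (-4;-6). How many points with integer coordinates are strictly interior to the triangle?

Using the shoelace formula, 2A = |(9·(-2) − 1·(-7)) + (1·(-6) − (-4)·(-2)) + ((-4)·(-7) − 9·(-6))| = 57, so the area is 28.5.
Along each edge there are gcd(|Δx|,|Δy|)+1 lattice points, so counting each shared vertex once the boundary has gcd(8,5) + gcd(5,4) + gcd(13,1) = 1+1+1 = 3.
By Pick's theorem A = I + B/2 − 1, so I = 28.5 − 3/2 + 1 = 28.

28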